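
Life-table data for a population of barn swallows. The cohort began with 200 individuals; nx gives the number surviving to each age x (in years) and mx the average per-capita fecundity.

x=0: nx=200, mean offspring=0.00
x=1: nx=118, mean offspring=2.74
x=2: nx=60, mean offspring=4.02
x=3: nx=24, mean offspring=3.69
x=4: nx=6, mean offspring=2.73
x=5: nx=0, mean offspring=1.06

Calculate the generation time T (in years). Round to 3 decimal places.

lx = nx/n0 = nx/200: 1, 0.59, 0.3, 0.12, 0.03, 0
lx·mx: 0, 1.6166, 1.206, 0.4428, 0.0819, 0 → R0 = 3.3473
x·lx·mx: 0, 1.6166, 2.412, 1.3284, 0.3276, 0 → Σ = 5.6846
T = 5.6846 / 3.3473 = 1.698264… → 1.698

1.698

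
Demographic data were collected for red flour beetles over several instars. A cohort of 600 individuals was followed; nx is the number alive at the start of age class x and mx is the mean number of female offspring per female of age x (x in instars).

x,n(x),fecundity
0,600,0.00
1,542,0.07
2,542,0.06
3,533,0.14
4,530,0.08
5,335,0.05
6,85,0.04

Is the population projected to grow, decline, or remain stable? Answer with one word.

declining

lx = nx/n0 = nx/600: 1, 0.90333…, 0.90333…, 0.88833…, 0.88333…, 0.55833…, 0.14167…
R0 = Σ lx·mx = 0 + 0.063233… + 0.0542… + 0.124367… + 0.070667… + 0.027917… + 0.005667… = 0.34605…
R0 < 1, so the population is declining.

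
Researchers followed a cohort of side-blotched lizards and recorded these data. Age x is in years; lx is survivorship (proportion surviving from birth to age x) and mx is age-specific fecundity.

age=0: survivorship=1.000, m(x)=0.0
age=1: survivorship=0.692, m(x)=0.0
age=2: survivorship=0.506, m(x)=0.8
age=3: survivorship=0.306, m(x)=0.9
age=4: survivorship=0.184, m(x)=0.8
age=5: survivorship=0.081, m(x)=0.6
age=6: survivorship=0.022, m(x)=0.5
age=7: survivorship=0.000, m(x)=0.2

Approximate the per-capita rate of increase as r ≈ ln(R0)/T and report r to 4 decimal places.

R0 = Σ lx·mx = 0 + 0 + 0.4048 + 0.2754 + 0.1472 + 0.0486 + 0.011 + 0 = 0.887
Σ x·lx·mx = 2.5336; T = 2.5336/0.887 = 2.85637…
r ≈ ln(R0)/T = ln(0.887)/2.85637… = -0.04198… → -0.0420

-0.0420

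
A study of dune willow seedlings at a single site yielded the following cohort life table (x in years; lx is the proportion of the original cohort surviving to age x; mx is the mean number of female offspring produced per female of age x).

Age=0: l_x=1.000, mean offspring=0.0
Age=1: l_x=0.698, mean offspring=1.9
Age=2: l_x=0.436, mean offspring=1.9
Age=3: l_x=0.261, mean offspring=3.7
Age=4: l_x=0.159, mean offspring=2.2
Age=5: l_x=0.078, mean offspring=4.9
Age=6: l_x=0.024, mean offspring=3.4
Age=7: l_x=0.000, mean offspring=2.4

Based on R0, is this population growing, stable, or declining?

R0 = Σ lx·mx = 0 + 1.3262 + 0.8284 + 0.9657 + 0.3498 + 0.3822 + 0.0816 + 0 = 3.9339
R0 > 1, so the population is growing.

growing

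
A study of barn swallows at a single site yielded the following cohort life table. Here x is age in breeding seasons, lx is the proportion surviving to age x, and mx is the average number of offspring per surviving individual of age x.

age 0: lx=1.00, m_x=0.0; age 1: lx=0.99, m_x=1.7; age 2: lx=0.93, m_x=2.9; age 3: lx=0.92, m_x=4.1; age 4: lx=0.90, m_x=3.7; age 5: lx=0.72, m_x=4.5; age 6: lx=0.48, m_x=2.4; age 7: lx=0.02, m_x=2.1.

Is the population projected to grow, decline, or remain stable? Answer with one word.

R0 = Σ lx·mx = 0 + 1.683 + 2.697 + 3.772 + 3.33 + 3.24 + 1.152 + 0.042 = 15.916
R0 > 1, so the population is growing.

growing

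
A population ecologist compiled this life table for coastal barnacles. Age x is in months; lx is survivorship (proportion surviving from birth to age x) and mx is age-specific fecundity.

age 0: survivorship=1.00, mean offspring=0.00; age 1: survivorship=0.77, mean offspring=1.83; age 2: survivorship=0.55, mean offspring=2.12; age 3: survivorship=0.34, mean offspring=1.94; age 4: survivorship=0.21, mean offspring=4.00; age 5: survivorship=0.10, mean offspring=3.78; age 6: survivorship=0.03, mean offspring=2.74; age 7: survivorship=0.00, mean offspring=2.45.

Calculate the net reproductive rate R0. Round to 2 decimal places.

lx·mx by age: 0, 1.4091, 1.166, 0.6596, 0.84, 0.378, 0.0822, 0
R0 = Σ lx·mx = 4.5349 → 4.53

4.53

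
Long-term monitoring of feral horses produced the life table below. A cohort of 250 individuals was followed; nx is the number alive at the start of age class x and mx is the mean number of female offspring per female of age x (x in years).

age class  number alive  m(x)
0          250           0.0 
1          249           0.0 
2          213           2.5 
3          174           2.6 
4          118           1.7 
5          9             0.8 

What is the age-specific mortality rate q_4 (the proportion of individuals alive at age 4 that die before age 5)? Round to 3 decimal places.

0.924

lx = nx/n0 = nx/250: 1, 0.996, 0.852, 0.696, 0.472, 0.036
q_4 = (l_4 − l_5) / l_4 = (0.472 − 0.036) / 0.472
     = 0.436 / 0.472 = 0.923729… → 0.924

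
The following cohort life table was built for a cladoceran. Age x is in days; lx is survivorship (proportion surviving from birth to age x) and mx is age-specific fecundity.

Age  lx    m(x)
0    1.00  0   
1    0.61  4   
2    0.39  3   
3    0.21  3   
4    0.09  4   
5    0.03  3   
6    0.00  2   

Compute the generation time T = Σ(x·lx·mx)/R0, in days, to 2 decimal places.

lx·mx: 0, 2.44, 1.17, 0.63, 0.36, 0.09, 0 → R0 = 4.69
x·lx·mx: 0, 2.44, 2.34, 1.89, 1.44, 0.45, 0 → Σ = 8.56
T = 8.56 / 4.69 = 1.82516… → 1.83

1.83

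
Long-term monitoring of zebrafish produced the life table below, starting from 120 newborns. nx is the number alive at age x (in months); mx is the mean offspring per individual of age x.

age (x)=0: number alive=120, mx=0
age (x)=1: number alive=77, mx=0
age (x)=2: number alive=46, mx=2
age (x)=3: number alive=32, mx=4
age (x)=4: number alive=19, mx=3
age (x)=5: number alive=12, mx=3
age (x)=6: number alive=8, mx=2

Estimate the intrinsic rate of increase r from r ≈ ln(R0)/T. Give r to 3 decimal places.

0.310

lx = nx/n0 = nx/120: 1, 0.64167…, 0.38333…, 0.26667…, 0.15833…, 0.1, 0.06667…
R0 = Σ lx·mx = 0 + 0 + 0.76667… + 1.06667… + 0.475… + 0.3 + 0.13333… = 2.741667…
Σ x·lx·mx = 8.933333…; T = 8.933333…/2.741667… = 3.25836…
r ≈ ln(R0)/T = ln(2.741667…)/3.25836… = 0.30953… → 0.310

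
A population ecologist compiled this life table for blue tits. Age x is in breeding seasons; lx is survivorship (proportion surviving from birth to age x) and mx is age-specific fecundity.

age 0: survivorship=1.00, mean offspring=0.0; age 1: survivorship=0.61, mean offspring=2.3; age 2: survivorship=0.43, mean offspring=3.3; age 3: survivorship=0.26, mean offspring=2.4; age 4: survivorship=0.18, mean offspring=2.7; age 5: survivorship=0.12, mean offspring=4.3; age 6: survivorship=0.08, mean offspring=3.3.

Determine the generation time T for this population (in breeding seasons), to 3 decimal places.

lx·mx: 0, 1.403, 1.419, 0.624, 0.486, 0.516, 0.264 → R0 = 4.712
x·lx·mx: 0, 1.403, 2.838, 1.872, 1.944, 2.58, 1.584 → Σ = 12.221
T = 12.221 / 4.712 = 2.593591… → 2.594

2.594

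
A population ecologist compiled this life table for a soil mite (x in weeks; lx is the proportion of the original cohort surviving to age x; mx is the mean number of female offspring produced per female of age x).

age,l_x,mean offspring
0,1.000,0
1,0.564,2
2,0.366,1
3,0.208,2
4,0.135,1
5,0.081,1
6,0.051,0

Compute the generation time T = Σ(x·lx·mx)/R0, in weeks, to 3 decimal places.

1.906

lx·mx: 0, 1.128, 0.366, 0.416, 0.135, 0.081, 0 → R0 = 2.126
x·lx·mx: 0, 1.128, 0.732, 1.248, 0.54, 0.405, 0 → Σ = 4.053
T = 4.053 / 2.126 = 1.906397… → 1.906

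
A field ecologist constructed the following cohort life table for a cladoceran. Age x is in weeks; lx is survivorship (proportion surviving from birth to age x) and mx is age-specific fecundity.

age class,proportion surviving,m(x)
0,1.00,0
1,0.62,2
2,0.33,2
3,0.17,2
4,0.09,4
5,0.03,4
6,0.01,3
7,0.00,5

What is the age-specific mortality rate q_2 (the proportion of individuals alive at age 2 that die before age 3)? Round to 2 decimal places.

0.48

q_2 = (l_2 − l_3) / l_2 = (0.33 − 0.17) / 0.33
     = 0.16 / 0.33 = 0.484848… → 0.48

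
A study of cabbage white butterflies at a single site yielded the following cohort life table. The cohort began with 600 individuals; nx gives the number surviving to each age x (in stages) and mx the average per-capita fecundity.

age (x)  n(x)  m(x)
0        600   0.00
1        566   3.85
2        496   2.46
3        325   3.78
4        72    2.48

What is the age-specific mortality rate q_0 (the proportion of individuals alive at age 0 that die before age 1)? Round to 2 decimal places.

0.06

lx = nx/n0 = nx/600: 1, 0.94333…, 0.82667…, 0.54167…, 0.12
q_0 = (l_0 − l_1) / l_0 = (1 − 0.943333…) / 1
     = 0.056667… / 1 = 0.056667… → 0.06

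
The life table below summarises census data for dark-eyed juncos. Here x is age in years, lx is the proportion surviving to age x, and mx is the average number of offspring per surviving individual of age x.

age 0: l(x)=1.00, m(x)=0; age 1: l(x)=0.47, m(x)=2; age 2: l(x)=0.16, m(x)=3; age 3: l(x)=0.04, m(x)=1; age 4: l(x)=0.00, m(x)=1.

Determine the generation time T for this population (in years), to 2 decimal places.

1.38

lx·mx: 0, 0.94, 0.48, 0.04, 0 → R0 = 1.46
x·lx·mx: 0, 0.94, 0.96, 0.12, 0 → Σ = 2.02
T = 2.02 / 1.46 = 1.383562… → 1.38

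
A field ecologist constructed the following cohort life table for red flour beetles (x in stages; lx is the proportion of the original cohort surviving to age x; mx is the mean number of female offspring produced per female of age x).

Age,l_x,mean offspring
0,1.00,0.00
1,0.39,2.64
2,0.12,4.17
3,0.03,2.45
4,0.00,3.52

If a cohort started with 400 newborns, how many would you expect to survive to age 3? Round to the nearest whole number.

12

Expected survivors = N0 · l_3 = 400 × 0.03 = 12 → 12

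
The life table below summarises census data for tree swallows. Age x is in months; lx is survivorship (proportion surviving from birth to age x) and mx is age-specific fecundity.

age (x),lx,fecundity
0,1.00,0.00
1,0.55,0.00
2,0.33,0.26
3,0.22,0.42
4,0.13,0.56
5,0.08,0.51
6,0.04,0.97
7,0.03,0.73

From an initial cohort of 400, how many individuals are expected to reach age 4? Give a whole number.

Expected survivors = N0 · l_4 = 400 × 0.13 = 52 → 52

52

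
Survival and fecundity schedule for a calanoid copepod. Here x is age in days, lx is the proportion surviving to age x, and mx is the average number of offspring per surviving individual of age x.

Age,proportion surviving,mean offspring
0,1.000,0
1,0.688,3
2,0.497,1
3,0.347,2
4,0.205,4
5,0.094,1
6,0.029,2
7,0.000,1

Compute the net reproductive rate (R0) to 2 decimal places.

4.23

lx·mx by age: 0, 2.064, 0.497, 0.694, 0.82, 0.094, 0.058, 0
R0 = Σ lx·mx = 4.227 → 4.23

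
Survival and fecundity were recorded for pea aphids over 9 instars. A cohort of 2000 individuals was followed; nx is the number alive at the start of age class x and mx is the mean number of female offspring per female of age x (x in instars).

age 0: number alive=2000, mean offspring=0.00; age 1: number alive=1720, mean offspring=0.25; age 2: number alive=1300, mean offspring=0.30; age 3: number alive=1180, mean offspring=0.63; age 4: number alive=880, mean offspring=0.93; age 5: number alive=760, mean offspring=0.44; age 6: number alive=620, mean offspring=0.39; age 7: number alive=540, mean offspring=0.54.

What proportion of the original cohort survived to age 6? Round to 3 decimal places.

0.310

l_6 = n_6/n_0 = 620/2000 = 0.31 → 0.310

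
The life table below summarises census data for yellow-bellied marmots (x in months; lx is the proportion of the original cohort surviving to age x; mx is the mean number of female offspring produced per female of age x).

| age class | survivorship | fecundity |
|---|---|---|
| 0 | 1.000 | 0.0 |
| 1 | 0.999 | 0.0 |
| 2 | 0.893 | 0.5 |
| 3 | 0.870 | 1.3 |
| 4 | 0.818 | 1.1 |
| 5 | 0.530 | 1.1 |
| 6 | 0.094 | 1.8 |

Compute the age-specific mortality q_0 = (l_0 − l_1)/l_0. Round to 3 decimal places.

q_0 = (l_0 − l_1) / l_0 = (1 − 0.999) / 1
     = 0.001 / 1 = 0.001 → 0.001

0.001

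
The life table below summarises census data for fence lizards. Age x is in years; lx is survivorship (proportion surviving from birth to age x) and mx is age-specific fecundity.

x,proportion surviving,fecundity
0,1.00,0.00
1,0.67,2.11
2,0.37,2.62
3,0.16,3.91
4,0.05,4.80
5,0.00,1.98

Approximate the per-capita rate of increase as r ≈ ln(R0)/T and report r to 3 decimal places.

0.618

R0 = Σ lx·mx = 0 + 1.4137 + 0.9694 + 0.6256 + 0.24 + 0 = 3.2487
Σ x·lx·mx = 6.1893; T = 6.1893/3.2487 = 1.90516…
r ≈ ln(R0)/T = ln(3.2487)/1.90516… = 0.61845… → 0.618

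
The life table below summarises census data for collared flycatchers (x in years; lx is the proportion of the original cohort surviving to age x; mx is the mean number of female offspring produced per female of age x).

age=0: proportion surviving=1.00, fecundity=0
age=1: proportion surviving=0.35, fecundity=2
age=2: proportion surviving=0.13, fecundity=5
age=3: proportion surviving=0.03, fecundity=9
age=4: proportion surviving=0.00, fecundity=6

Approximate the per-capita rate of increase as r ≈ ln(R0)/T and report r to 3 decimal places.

0.278

R0 = Σ lx·mx = 0 + 0.7 + 0.65 + 0.27 + 0 = 1.62
Σ x·lx·mx = 2.81; T = 2.81/1.62 = 1.73457…
r ≈ ln(R0)/T = ln(1.62)/1.73457… = 0.27812… → 0.278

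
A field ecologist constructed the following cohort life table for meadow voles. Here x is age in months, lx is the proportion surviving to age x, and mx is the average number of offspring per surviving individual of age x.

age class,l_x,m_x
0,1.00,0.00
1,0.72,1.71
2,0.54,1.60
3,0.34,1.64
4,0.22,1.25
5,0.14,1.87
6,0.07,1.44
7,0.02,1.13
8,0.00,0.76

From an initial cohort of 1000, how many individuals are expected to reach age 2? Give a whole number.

540

Expected survivors = N0 · l_2 = 1000 × 0.54 = 540 → 540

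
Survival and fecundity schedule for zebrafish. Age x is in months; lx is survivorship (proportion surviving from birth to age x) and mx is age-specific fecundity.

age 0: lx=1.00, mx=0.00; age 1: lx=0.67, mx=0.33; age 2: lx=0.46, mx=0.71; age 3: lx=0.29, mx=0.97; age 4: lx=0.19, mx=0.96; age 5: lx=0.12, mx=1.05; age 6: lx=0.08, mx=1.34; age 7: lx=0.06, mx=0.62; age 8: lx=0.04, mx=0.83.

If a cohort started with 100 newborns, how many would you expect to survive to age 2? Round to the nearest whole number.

46

Expected survivors = N0 · l_2 = 100 × 0.46 = 46 → 46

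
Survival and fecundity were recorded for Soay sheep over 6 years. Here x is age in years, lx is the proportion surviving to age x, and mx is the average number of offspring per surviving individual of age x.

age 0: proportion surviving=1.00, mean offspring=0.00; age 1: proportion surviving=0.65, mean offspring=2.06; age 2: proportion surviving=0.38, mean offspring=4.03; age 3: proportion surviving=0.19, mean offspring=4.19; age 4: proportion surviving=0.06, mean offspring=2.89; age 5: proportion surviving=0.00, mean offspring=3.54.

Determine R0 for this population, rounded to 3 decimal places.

3.840

lx·mx by age: 0, 1.339, 1.5314, 0.7961, 0.1734, 0
R0 = Σ lx·mx = 3.8399 → 3.840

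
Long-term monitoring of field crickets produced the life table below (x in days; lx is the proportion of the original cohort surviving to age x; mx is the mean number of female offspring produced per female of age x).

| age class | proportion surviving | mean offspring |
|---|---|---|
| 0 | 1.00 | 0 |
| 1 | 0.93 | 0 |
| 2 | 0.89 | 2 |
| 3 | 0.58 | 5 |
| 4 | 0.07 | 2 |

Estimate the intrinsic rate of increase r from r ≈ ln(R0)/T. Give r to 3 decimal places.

R0 = Σ lx·mx = 0 + 0 + 1.78 + 2.9 + 0.14 = 4.82
Σ x·lx·mx = 12.82; T = 12.82/4.82 = 2.65975…
r ≈ ln(R0)/T = ln(4.82)/2.65975… = 0.59132… → 0.591

0.591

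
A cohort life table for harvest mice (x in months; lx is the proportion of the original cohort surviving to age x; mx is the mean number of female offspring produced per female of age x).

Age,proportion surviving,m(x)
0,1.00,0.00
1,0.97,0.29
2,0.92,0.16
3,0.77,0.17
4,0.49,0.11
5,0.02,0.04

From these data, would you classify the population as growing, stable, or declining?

R0 = Σ lx·mx = 0 + 0.2813 + 0.1472 + 0.1309 + 0.0539 + 0.0008 = 0.6141
R0 < 1, so the population is declining.

declining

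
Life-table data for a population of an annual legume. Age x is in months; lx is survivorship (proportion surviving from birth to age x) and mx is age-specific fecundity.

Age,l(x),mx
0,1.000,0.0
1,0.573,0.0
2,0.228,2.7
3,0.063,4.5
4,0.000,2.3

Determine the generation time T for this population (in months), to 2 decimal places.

2.32

lx·mx: 0, 0, 0.6156, 0.2835, 0 → R0 = 0.8991
x·lx·mx: 0, 0, 1.2312, 0.8505, 0 → Σ = 2.0817
T = 2.0817 / 0.8991 = 2.315315… → 2.32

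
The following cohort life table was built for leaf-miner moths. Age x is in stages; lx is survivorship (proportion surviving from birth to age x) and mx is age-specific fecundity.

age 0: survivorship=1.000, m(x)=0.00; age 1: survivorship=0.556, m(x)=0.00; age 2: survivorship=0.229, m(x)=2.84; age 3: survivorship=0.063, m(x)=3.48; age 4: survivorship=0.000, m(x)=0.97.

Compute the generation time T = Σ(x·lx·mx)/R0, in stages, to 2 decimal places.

lx·mx: 0, 0, 0.65036, 0.21924, 0 → R0 = 0.8696
x·lx·mx: 0, 0, 1.30072, 0.65772, 0 → Σ = 1.95844
T = 1.95844 / 0.8696 = 2.252116… → 2.25

2.25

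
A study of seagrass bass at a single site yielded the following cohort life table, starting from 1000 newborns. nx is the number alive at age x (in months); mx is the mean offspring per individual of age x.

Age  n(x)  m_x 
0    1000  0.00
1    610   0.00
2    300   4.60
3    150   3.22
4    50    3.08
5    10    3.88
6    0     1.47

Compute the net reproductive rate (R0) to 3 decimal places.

2.056

lx = nx/n0 = nx/1000: 1, 0.61, 0.3, 0.15, 0.05, 0.01, 0
lx·mx by age: 0, 0, 1.38, 0.483, 0.154, 0.0388, 0
R0 = Σ lx·mx = 2.0558 → 2.056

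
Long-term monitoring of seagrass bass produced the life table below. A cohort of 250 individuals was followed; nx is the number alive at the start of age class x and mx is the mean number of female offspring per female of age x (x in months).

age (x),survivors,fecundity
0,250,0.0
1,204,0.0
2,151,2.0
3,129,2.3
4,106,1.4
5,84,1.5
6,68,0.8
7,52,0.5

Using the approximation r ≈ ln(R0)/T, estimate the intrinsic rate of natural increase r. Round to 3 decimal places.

lx = nx/n0 = nx/250: 1, 0.816, 0.604, 0.516, 0.424, 0.336, 0.272, 0.208
R0 = Σ lx·mx = 0 + 0 + 1.208 + 1.1868 + 0.5936 + 0.504 + 0.2176 + 0.104 = 3.814
Σ x·lx·mx = 12.9044; T = 12.9044/3.814 = 3.38343…
r ≈ ln(R0)/T = ln(3.814)/3.38343… = 0.39566… → 0.396

0.396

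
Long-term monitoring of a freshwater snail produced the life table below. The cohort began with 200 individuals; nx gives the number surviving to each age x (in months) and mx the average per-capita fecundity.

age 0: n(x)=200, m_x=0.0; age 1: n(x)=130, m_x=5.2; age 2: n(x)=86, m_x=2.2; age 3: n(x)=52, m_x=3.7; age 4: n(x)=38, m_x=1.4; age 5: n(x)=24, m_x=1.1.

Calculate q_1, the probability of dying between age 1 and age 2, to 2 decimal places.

0.34

lx = nx/n0 = nx/200: 1, 0.65, 0.43, 0.26, 0.19, 0.12
q_1 = (l_1 − l_2) / l_1 = (0.65 − 0.43) / 0.65
     = 0.22 / 0.65 = 0.338462… → 0.34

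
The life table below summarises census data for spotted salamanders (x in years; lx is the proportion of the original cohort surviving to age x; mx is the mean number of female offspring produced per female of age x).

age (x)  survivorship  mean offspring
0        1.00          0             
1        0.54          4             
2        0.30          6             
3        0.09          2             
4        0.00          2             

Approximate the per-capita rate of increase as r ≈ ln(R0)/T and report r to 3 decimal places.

R0 = Σ lx·mx = 0 + 2.16 + 1.8 + 0.18 + 0 = 4.14
Σ x·lx·mx = 6.3; T = 6.3/4.14 = 1.52174…
r ≈ ln(R0)/T = ln(4.14)/1.52174… = 0.9336… → 0.934

0.934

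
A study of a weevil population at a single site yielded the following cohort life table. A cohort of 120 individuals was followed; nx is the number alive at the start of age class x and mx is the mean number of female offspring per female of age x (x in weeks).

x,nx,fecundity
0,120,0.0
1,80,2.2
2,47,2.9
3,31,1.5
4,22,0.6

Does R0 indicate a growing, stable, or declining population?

growing

lx = nx/n0 = nx/120: 1, 0.66667…, 0.39167…, 0.25833…, 0.18333…
R0 = Σ lx·mx = 0 + 1.466667… + 1.135833… + 0.3875… + 0.11… = 3.1…
R0 > 1, so the population is growing.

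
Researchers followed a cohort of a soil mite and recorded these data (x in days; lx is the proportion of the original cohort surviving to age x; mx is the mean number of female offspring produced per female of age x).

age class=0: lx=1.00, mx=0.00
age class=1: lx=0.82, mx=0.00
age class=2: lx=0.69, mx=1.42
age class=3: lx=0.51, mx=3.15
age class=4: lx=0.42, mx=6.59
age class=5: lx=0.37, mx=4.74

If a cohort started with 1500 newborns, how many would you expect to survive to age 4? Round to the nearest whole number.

630

Expected survivors = N0 · l_4 = 1500 × 0.42 = 630 → 630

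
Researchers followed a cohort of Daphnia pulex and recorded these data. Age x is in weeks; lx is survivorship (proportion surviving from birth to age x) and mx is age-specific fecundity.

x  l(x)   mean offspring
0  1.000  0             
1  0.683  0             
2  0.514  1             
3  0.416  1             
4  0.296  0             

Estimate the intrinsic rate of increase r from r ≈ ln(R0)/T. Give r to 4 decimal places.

-0.0297

R0 = Σ lx·mx = 0 + 0 + 0.514 + 0.416 + 0 = 0.93
Σ x·lx·mx = 2.276; T = 2.276/0.93 = 2.44731…
r ≈ ln(R0)/T = ln(0.93)/2.44731… = -0.029653… → -0.0297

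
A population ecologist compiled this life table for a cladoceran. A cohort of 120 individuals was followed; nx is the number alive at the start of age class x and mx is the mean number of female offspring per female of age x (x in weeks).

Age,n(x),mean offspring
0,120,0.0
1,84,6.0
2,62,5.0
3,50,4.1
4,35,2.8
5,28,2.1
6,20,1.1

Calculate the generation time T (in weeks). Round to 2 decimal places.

lx = nx/n0 = nx/120: 1, 0.7, 0.51667…, 0.41667…, 0.29167…, 0.23333…, 0.16667…
lx·mx: 0, 4.2, 2.583333…, 1.708333…, 0.816667…, 0.49…, 0.183333… → R0 = 9.981667…
x·lx·mx: 0, 4.2, 5.166667…, 5.125…, 3.266667…, 2.45…, 1.1… → Σ = 21.308333…
T = 21.308333… / 9.981667… = 2.134747… → 2.13

2.13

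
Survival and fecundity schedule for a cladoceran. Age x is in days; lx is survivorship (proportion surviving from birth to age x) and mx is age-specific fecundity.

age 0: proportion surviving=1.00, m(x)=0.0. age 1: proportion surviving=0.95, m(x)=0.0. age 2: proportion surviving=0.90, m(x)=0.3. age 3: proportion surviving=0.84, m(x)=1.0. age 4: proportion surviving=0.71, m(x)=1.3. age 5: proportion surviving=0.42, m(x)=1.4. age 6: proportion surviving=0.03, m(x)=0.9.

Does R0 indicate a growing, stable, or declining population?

R0 = Σ lx·mx = 0 + 0 + 0.27 + 0.84 + 0.923 + 0.588 + 0.027 = 2.648
R0 > 1, so the population is growing.

growing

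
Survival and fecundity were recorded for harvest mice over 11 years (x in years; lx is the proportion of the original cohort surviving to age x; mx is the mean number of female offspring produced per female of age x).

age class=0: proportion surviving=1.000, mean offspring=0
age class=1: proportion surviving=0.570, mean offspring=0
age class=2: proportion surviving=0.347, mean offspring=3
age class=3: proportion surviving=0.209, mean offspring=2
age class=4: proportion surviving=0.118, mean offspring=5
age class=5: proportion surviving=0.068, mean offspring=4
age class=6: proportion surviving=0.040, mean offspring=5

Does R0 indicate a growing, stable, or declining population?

growing

R0 = Σ lx·mx = 0 + 0 + 1.041 + 0.418 + 0.59 + 0.272 + 0.2 = 2.521
R0 > 1, so the population is growing.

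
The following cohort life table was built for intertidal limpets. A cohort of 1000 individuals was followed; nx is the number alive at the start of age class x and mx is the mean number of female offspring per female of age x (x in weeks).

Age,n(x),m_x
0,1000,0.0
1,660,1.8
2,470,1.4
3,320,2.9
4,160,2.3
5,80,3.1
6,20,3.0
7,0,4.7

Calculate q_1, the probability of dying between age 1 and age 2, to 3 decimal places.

lx = nx/n0 = nx/1000: 1, 0.66, 0.47, 0.32, 0.16, 0.08, 0.02, 0
q_1 = (l_1 − l_2) / l_1 = (0.66 − 0.47) / 0.66
     = 0.19 / 0.66 = 0.287879… → 0.288

0.288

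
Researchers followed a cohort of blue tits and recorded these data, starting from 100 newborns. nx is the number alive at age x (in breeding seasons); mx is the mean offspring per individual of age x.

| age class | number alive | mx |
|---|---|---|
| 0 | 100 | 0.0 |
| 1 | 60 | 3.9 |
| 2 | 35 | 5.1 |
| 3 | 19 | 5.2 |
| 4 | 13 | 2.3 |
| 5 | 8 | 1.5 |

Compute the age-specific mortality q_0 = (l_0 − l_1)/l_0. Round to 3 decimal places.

0.400

lx = nx/n0 = nx/100: 1, 0.6, 0.35, 0.19, 0.13, 0.08
q_0 = (l_0 − l_1) / l_0 = (1 − 0.6) / 1
     = 0.4 / 1 = 0.4 → 0.400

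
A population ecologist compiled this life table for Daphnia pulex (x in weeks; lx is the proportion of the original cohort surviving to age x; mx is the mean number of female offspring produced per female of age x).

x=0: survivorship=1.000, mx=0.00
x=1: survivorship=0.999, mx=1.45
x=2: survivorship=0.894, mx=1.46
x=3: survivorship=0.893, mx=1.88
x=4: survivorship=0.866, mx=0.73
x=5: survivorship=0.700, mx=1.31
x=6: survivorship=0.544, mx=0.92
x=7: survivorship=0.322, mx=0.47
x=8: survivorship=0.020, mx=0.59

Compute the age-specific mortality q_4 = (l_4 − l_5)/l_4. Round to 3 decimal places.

q_4 = (l_4 − l_5) / l_4 = (0.866 − 0.7) / 0.866
     = 0.166 / 0.866 = 0.191686… → 0.192

0.192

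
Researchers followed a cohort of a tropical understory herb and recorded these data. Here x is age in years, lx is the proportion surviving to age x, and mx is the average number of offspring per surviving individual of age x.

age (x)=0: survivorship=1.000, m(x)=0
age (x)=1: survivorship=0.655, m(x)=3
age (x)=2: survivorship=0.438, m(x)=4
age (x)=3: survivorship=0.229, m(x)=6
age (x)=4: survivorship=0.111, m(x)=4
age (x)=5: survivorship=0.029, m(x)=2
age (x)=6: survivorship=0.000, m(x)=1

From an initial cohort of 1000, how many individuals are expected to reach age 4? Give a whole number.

Expected survivors = N0 · l_4 = 1000 × 0.111 = 111 → 111

111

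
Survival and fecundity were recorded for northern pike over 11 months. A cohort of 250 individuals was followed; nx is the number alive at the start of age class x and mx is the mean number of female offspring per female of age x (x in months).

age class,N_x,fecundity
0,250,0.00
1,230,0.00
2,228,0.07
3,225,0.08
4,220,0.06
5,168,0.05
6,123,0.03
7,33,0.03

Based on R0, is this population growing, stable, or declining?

declining

lx = nx/n0 = nx/250: 1, 0.92, 0.912, 0.9, 0.88, 0.672, 0.492, 0.132
R0 = Σ lx·mx = 0 + 0 + 0.06384 + 0.072 + 0.0528 + 0.0336 + 0.01476 + 0.00396 = 0.24096
R0 < 1, so the population is declining.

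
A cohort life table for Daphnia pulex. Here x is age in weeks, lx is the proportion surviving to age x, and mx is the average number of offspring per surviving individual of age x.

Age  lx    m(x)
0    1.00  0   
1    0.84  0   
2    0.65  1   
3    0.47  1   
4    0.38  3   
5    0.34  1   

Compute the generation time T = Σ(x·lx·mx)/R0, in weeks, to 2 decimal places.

lx·mx: 0, 0, 0.65, 0.47, 1.14, 0.34 → R0 = 2.6
x·lx·mx: 0, 0, 1.3, 1.41, 4.56, 1.7 → Σ = 8.97
T = 8.97 / 2.6 = 3.45 → 3.45

3.45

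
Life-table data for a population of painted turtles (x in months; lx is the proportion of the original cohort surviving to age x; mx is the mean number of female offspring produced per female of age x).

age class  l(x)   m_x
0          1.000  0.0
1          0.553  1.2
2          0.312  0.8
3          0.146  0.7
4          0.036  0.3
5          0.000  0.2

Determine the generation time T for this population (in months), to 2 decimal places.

lx·mx: 0, 0.6636, 0.2496, 0.1022, 0.0108, 0 → R0 = 1.0262
x·lx·mx: 0, 0.6636, 0.4992, 0.3066, 0.0432, 0 → Σ = 1.5126
T = 1.5126 / 1.0262 = 1.473982… → 1.47

1.47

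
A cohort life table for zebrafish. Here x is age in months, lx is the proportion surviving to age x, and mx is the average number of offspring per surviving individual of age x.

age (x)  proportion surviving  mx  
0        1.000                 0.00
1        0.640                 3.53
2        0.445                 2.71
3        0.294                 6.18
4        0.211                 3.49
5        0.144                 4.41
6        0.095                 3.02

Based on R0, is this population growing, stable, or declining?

growing

R0 = Σ lx·mx = 0 + 2.2592 + 1.20595 + 1.81692 + 0.73639 + 0.63504 + 0.2869 = 6.9404
R0 > 1, so the population is growing.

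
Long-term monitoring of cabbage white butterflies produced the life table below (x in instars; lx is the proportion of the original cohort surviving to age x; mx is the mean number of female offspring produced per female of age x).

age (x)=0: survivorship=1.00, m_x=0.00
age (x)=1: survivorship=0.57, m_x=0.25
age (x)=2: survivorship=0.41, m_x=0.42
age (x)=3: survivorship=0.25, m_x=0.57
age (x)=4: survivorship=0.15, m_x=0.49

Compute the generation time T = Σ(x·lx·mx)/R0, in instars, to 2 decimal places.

lx·mx: 0, 0.1425, 0.1722, 0.1425, 0.0735 → R0 = 0.5307
x·lx·mx: 0, 0.1425, 0.3444, 0.4275, 0.294 → Σ = 1.2084
T = 1.2084 / 0.5307 = 2.276993… → 2.28

2.28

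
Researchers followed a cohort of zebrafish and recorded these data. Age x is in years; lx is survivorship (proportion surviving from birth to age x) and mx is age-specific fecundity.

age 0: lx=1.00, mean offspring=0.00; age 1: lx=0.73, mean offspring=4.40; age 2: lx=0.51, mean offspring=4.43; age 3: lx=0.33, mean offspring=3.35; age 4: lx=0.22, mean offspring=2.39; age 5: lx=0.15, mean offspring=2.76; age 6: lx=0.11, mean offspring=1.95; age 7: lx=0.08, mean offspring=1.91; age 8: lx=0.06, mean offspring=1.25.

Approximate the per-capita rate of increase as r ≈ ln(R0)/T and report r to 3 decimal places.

R0 = Σ lx·mx = 0 + 3.212 + 2.2593 + 1.1055 + 0.5258 + 0.414 + 0.2145 + 0.1528 + 0.075 = 7.9589
Σ x·lx·mx = 18.1769; T = 18.1769/7.9589 = 2.28385…
r ≈ ln(R0)/T = ln(7.9589)/2.28385… = 0.90824… → 0.908

0.908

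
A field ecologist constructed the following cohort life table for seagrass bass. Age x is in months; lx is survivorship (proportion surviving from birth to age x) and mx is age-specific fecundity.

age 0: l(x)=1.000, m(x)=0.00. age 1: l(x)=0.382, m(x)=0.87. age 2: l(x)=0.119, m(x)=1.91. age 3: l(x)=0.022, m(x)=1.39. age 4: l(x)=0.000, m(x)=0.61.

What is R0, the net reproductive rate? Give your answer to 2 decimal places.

0.59

lx·mx by age: 0, 0.33234, 0.22729, 0.03058, 0
R0 = Σ lx·mx = 0.59021 → 0.59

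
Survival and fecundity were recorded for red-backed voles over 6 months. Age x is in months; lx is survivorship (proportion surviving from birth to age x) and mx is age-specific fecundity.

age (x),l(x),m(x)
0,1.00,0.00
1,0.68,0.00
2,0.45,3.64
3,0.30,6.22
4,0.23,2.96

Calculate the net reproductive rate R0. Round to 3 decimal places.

4.185

lx·mx by age: 0, 0, 1.638, 1.866, 0.6808
R0 = Σ lx·mx = 4.1848 → 4.185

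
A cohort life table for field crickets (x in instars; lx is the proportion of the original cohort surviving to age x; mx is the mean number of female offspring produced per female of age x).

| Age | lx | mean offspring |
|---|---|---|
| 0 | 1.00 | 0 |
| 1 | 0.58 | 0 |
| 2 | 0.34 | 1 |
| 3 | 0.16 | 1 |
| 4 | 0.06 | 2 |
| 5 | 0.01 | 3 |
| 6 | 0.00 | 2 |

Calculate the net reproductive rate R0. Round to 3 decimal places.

0.650

lx·mx by age: 0, 0, 0.34, 0.16, 0.12, 0.03, 0
R0 = Σ lx·mx = 0.65 → 0.650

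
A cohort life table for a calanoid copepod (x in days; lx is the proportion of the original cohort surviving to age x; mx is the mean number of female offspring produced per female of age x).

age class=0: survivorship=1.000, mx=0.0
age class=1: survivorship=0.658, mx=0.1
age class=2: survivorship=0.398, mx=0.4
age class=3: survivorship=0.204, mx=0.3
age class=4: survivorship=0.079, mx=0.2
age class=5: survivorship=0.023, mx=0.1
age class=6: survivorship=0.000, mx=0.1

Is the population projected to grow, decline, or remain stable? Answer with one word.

R0 = Σ lx·mx = 0 + 0.0658 + 0.1592 + 0.0612 + 0.0158 + 0.0023 + 0 = 0.3043
R0 < 1, so the population is declining.

declining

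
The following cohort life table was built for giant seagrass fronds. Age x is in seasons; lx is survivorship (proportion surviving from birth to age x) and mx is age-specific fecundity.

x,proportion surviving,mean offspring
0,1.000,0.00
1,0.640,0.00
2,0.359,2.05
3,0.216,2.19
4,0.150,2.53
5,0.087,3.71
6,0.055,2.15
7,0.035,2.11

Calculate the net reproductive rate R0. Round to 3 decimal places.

lx·mx by age: 0, 0, 0.73595, 0.47304, 0.3795, 0.32277, 0.11825, 0.07385
R0 = Σ lx·mx = 2.10336 → 2.103

2.103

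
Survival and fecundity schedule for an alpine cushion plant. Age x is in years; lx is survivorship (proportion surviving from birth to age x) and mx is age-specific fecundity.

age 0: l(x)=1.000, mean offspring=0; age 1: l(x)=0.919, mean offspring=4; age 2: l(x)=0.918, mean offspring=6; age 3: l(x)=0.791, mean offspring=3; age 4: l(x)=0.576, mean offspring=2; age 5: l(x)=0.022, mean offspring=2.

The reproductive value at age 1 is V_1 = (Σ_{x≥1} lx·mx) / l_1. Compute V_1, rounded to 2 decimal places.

13.88

lx·mx for x ≥ 1: 3.676, 5.508, 2.373, 1.152, 0.044 → sum = 12.753
V_1 = 12.753 / l_1 = 12.753 / 0.919 = 13.87704… → 13.88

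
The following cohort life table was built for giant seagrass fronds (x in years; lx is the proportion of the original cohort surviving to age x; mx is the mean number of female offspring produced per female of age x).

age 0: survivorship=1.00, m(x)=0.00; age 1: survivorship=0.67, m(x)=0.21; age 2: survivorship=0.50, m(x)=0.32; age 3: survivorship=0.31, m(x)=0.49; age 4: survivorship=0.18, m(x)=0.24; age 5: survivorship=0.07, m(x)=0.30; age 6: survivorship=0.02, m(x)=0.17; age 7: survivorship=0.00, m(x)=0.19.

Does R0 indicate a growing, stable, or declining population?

declining

R0 = Σ lx·mx = 0 + 0.1407 + 0.16 + 0.1519 + 0.0432 + 0.021 + 0.0034 + 0 = 0.5202
R0 < 1, so the population is declining.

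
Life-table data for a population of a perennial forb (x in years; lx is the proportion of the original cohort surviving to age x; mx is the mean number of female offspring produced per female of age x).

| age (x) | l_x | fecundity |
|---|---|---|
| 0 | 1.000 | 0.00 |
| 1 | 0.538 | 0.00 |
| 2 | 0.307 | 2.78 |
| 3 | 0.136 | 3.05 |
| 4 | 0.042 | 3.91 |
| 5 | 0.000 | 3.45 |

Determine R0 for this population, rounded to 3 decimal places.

1.432

lx·mx by age: 0, 0, 0.85346, 0.4148, 0.16422, 0
R0 = Σ lx·mx = 1.43248 → 1.432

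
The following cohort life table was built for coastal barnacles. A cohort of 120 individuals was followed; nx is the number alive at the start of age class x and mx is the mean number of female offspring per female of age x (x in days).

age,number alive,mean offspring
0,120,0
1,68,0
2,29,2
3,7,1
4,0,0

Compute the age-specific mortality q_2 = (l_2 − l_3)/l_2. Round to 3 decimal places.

lx = nx/n0 = nx/120: 1, 0.56667…, 0.24167…, 0.05833…, 0
q_2 = (l_2 − l_3) / l_2 = (0.241667… − 0.058333…) / 0.241667…
     = 0.183333… / 0.241667… = 0.758621… → 0.759

0.759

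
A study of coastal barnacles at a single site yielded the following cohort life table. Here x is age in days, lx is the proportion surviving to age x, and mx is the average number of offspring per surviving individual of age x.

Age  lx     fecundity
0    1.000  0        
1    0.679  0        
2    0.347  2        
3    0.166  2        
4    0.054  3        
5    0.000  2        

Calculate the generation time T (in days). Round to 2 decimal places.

2.55

lx·mx: 0, 0, 0.694, 0.332, 0.162, 0 → R0 = 1.188
x·lx·mx: 0, 0, 1.388, 0.996, 0.648, 0 → Σ = 3.032
T = 3.032 / 1.188 = 2.552189… → 2.55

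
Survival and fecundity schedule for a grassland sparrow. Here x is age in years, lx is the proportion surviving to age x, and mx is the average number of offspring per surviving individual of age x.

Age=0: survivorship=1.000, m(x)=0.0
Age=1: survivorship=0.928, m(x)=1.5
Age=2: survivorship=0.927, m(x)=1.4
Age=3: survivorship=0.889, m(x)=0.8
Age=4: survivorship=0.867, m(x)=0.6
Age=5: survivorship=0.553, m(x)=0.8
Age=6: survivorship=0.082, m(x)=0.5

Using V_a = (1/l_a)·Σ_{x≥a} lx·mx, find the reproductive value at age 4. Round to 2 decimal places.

lx·mx for x ≥ 4: 0.5202, 0.4424, 0.041 → sum = 1.0036
V_4 = 1.0036 / l_4 = 1.0036 / 0.867 = 1.157555… → 1.16

1.16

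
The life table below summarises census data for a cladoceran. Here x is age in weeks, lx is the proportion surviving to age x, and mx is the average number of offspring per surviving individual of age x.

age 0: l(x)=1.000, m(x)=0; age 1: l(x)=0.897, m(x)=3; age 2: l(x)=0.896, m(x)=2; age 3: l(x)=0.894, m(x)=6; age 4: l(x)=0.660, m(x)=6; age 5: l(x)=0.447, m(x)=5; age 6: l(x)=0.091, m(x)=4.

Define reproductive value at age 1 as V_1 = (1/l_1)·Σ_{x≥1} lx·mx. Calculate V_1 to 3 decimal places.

18.290

lx·mx for x ≥ 1: 2.691, 1.792, 5.364, 3.96, 2.235, 0.364 → sum = 16.406
V_1 = 16.406 / l_1 = 16.406 / 0.897 = 18.289855… → 18.290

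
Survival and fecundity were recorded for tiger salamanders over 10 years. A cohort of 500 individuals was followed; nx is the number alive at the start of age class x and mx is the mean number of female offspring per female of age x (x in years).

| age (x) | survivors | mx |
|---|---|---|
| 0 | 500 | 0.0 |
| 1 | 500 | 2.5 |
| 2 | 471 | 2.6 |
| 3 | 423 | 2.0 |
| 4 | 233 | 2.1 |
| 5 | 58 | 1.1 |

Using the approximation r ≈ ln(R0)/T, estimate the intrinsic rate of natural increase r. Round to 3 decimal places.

lx = nx/n0 = nx/500: 1, 1, 0.942, 0.846, 0.466, 0.116
R0 = Σ lx·mx = 0 + 2.5 + 2.4492 + 1.692 + 0.9786 + 0.1276 = 7.7474
Σ x·lx·mx = 17.0268; T = 17.0268/7.7474 = 2.19774…
r ≈ ln(R0)/T = ln(7.7474)/2.19774… = 0.93157… → 0.932

0.932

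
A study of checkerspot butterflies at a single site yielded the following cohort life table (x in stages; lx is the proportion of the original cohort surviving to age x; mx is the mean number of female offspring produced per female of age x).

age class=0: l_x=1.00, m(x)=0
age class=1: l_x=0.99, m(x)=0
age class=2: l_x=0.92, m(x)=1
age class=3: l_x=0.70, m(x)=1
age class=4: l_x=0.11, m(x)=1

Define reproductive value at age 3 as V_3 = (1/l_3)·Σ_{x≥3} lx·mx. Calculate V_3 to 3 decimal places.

lx·mx for x ≥ 3: 0.7, 0.11 → sum = 0.81
V_3 = 0.81 / l_3 = 0.81 / 0.7 = 1.157143… → 1.157

1.157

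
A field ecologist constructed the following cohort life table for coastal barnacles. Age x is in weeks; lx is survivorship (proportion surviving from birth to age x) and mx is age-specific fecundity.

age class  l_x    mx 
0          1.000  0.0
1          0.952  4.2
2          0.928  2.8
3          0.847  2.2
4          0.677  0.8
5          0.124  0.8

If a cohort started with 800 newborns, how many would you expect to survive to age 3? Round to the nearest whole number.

678

Expected survivors = N0 · l_3 = 800 × 0.847 = 677.6 → 678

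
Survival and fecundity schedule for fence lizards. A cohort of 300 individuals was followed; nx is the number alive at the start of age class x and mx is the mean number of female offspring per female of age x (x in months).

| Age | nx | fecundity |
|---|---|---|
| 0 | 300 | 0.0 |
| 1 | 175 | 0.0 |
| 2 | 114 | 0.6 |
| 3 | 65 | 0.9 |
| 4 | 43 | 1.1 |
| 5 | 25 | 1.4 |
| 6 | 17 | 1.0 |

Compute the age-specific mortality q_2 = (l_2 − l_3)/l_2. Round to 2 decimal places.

0.43

lx = nx/n0 = nx/300: 1, 0.58333…, 0.38, 0.21667…, 0.14333…, 0.08333…, 0.05667…
q_2 = (l_2 − l_3) / l_2 = (0.38 − 0.216667…) / 0.38
     = 0.163333… / 0.38 = 0.429825… → 0.43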